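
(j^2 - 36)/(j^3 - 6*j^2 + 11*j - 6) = (j^2 - 36)/(j^3 - 6*j^2 + 11*j - 6)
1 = 1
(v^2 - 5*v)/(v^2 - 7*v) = (v - 5)/(v - 7)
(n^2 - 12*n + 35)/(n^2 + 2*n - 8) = (n^2 - 12*n + 35)/(n^2 + 2*n - 8)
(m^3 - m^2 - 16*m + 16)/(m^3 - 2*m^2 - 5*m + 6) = (m^2 - 16)/(m^2 - m - 6)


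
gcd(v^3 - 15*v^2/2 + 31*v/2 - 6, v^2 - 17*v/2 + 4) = v - 1/2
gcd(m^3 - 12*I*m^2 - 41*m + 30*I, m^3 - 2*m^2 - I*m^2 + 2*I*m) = m - I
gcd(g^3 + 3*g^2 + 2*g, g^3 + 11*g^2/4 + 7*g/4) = g^2 + g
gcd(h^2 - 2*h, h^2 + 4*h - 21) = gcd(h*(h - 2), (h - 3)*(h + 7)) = 1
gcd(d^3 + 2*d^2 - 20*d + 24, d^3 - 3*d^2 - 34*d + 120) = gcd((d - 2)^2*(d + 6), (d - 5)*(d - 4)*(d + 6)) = d + 6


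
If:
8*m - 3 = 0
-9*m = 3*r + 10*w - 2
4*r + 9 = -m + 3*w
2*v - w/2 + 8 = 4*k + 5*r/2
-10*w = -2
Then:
No Solution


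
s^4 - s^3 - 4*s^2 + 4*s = s*(s - 2)*(s - 1)*(s + 2)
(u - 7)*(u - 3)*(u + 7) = u^3 - 3*u^2 - 49*u + 147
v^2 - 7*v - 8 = (v - 8)*(v + 1)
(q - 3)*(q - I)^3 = q^4 - 3*q^3 - 3*I*q^3 - 3*q^2 + 9*I*q^2 + 9*q + I*q - 3*I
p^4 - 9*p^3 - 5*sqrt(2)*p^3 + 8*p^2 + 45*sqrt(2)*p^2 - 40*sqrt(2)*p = p*(p - 8)*(p - 1)*(p - 5*sqrt(2))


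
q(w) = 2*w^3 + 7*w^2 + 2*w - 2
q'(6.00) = 302.00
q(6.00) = 694.00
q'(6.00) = 302.00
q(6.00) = 694.00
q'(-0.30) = -1.66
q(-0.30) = -2.02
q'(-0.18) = -0.33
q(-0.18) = -2.14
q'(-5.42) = 102.38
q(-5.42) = -125.65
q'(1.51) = 36.82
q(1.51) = 23.87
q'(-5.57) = 110.17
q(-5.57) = -141.58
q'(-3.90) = 38.66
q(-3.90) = -21.97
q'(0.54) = 11.31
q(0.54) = 1.44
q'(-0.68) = -4.75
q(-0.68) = -0.75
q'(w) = 6*w^2 + 14*w + 2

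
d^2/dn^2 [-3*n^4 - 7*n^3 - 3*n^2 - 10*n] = -36*n^2 - 42*n - 6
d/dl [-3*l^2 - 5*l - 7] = -6*l - 5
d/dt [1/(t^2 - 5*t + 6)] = (5 - 2*t)/(t^2 - 5*t + 6)^2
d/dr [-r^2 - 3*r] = -2*r - 3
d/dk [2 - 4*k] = -4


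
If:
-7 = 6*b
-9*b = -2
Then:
No Solution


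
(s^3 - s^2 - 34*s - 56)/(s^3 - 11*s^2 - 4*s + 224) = (s + 2)/(s - 8)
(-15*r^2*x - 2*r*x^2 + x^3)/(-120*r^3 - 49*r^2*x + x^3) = x*(-5*r + x)/(-40*r^2 - 3*r*x + x^2)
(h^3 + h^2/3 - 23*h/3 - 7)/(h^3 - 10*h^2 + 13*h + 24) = (h + 7/3)/(h - 8)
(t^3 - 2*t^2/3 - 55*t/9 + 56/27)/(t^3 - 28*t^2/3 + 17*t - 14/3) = (t^2 - t/3 - 56/9)/(t^2 - 9*t + 14)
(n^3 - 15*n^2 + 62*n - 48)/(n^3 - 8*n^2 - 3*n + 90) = (n^2 - 9*n + 8)/(n^2 - 2*n - 15)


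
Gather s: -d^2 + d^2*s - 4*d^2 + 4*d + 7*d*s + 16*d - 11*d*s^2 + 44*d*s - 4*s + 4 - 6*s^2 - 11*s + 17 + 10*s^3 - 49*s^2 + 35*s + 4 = -5*d^2 + 20*d + 10*s^3 + s^2*(-11*d - 55) + s*(d^2 + 51*d + 20) + 25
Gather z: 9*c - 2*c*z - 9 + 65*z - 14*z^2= 9*c - 14*z^2 + z*(65 - 2*c) - 9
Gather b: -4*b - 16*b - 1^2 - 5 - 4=-20*b - 10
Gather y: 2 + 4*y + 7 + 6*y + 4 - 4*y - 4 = 6*y + 9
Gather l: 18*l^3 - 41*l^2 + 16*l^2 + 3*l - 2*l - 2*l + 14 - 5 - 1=18*l^3 - 25*l^2 - l + 8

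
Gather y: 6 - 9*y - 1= 5 - 9*y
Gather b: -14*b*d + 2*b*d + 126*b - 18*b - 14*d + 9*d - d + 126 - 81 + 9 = b*(108 - 12*d) - 6*d + 54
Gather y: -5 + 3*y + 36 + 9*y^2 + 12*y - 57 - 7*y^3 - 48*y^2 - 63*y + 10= -7*y^3 - 39*y^2 - 48*y - 16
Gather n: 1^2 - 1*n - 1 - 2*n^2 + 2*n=-2*n^2 + n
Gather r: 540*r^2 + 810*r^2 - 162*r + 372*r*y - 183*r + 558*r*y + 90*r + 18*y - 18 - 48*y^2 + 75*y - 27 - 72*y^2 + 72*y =1350*r^2 + r*(930*y - 255) - 120*y^2 + 165*y - 45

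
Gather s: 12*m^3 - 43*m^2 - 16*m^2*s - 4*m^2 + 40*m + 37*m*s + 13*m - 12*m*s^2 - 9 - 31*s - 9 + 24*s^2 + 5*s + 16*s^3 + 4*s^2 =12*m^3 - 47*m^2 + 53*m + 16*s^3 + s^2*(28 - 12*m) + s*(-16*m^2 + 37*m - 26) - 18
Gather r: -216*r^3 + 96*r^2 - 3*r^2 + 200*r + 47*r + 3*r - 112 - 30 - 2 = -216*r^3 + 93*r^2 + 250*r - 144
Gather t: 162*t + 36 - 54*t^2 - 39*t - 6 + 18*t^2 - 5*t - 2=-36*t^2 + 118*t + 28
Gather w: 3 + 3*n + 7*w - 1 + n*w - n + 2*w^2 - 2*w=2*n + 2*w^2 + w*(n + 5) + 2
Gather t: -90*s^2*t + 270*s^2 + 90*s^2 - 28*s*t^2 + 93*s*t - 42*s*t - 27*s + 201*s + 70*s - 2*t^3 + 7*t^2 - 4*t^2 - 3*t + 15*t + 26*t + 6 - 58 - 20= 360*s^2 + 244*s - 2*t^3 + t^2*(3 - 28*s) + t*(-90*s^2 + 51*s + 38) - 72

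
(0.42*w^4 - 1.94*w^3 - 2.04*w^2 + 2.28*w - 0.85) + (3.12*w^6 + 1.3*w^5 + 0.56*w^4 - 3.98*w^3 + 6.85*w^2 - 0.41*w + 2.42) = 3.12*w^6 + 1.3*w^5 + 0.98*w^4 - 5.92*w^3 + 4.81*w^2 + 1.87*w + 1.57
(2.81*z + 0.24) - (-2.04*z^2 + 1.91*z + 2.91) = 2.04*z^2 + 0.9*z - 2.67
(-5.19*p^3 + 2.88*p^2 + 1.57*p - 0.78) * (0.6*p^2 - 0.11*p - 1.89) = -3.114*p^5 + 2.2989*p^4 + 10.4343*p^3 - 6.0839*p^2 - 2.8815*p + 1.4742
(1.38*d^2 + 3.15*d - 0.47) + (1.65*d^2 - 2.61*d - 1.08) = 3.03*d^2 + 0.54*d - 1.55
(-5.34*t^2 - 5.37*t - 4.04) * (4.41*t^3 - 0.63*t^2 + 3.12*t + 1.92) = -23.5494*t^5 - 20.3175*t^4 - 31.0941*t^3 - 24.462*t^2 - 22.9152*t - 7.7568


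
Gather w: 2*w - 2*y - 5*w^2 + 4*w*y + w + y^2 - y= -5*w^2 + w*(4*y + 3) + y^2 - 3*y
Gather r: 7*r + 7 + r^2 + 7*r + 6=r^2 + 14*r + 13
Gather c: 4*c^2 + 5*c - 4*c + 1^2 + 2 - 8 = 4*c^2 + c - 5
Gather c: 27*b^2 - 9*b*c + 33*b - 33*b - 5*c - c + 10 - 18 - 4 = 27*b^2 + c*(-9*b - 6) - 12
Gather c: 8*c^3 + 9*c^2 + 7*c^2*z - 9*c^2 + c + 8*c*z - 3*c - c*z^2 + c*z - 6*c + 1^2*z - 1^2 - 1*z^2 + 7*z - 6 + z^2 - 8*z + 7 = 8*c^3 + 7*c^2*z + c*(-z^2 + 9*z - 8)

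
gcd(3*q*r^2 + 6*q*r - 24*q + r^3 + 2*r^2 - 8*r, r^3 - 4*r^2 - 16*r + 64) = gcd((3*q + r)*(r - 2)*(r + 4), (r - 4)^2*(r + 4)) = r + 4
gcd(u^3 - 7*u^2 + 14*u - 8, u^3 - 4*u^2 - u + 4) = u^2 - 5*u + 4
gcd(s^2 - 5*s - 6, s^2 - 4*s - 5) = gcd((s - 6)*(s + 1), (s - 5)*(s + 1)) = s + 1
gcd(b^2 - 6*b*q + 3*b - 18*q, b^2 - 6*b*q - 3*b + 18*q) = -b + 6*q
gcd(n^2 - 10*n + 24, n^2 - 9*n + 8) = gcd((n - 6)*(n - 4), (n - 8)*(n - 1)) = 1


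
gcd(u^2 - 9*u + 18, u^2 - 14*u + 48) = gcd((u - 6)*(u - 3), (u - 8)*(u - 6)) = u - 6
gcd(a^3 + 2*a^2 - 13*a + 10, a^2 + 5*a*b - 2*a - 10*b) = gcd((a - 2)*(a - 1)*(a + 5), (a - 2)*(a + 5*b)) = a - 2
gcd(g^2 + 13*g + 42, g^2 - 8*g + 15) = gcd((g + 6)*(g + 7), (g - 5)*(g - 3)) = 1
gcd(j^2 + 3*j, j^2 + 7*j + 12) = j + 3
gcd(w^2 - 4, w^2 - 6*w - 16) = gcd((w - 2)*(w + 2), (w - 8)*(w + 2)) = w + 2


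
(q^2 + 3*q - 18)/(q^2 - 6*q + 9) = (q + 6)/(q - 3)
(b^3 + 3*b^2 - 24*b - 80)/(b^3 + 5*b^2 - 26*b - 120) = (b + 4)/(b + 6)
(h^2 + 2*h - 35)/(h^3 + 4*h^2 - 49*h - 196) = (h - 5)/(h^2 - 3*h - 28)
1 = 1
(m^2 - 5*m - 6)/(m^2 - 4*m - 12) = (m + 1)/(m + 2)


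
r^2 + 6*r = r*(r + 6)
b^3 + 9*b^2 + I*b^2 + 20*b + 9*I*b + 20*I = (b + 4)*(b + 5)*(b + I)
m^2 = m^2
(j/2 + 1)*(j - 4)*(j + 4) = j^3/2 + j^2 - 8*j - 16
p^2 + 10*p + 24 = (p + 4)*(p + 6)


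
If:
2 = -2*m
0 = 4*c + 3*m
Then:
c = 3/4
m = -1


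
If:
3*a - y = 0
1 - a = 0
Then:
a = 1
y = 3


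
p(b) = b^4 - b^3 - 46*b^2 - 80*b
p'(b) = 4*b^3 - 3*b^2 - 92*b - 80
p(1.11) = -145.33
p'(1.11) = -180.35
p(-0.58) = 31.23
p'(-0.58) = -28.43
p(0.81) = -95.08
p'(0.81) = -154.36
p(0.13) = -11.18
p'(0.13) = -92.00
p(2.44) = -448.15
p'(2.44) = -264.23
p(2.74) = -528.76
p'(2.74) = -272.32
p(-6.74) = 819.38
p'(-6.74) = -820.93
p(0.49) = -50.30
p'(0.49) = -125.33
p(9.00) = 1386.00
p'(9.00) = 1765.00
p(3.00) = -600.00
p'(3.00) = -275.00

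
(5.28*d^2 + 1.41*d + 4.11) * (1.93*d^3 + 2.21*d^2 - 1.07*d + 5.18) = 10.1904*d^5 + 14.3901*d^4 + 5.3988*d^3 + 34.9248*d^2 + 2.9061*d + 21.2898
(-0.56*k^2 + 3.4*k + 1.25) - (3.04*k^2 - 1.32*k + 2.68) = -3.6*k^2 + 4.72*k - 1.43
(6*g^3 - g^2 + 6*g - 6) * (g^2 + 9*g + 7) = 6*g^5 + 53*g^4 + 39*g^3 + 41*g^2 - 12*g - 42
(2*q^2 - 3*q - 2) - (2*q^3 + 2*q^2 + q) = -2*q^3 - 4*q - 2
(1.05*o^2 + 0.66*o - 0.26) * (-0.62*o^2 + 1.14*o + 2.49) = -0.651*o^4 + 0.7878*o^3 + 3.5281*o^2 + 1.347*o - 0.6474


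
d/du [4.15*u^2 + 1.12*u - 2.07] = 8.3*u + 1.12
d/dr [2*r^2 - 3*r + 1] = 4*r - 3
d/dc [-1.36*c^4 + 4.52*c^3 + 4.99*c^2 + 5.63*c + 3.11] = -5.44*c^3 + 13.56*c^2 + 9.98*c + 5.63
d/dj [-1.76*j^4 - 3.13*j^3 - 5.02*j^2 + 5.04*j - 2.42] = -7.04*j^3 - 9.39*j^2 - 10.04*j + 5.04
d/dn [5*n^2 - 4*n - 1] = 10*n - 4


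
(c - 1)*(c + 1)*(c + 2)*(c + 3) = c^4 + 5*c^3 + 5*c^2 - 5*c - 6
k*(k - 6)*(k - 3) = k^3 - 9*k^2 + 18*k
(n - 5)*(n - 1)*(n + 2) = n^3 - 4*n^2 - 7*n + 10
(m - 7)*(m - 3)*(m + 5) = m^3 - 5*m^2 - 29*m + 105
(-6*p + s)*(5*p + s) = -30*p^2 - p*s + s^2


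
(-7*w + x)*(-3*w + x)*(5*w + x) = 105*w^3 - 29*w^2*x - 5*w*x^2 + x^3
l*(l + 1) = l^2 + l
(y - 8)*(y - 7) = y^2 - 15*y + 56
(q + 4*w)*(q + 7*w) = q^2 + 11*q*w + 28*w^2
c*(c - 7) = c^2 - 7*c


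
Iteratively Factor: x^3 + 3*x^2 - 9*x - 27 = (x + 3)*(x^2 - 9) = (x + 3)^2*(x - 3)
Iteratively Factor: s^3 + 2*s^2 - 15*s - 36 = (s + 3)*(s^2 - s - 12) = (s - 4)*(s + 3)*(s + 3)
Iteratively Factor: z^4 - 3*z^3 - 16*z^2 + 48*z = (z + 4)*(z^3 - 7*z^2 + 12*z) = (z - 3)*(z + 4)*(z^2 - 4*z) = z*(z - 3)*(z + 4)*(z - 4)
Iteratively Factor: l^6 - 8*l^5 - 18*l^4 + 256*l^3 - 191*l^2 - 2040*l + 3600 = (l + 4)*(l^5 - 12*l^4 + 30*l^3 + 136*l^2 - 735*l + 900) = (l - 5)*(l + 4)*(l^4 - 7*l^3 - 5*l^2 + 111*l - 180) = (l - 5)^2*(l + 4)*(l^3 - 2*l^2 - 15*l + 36) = (l - 5)^2*(l + 4)^2*(l^2 - 6*l + 9) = (l - 5)^2*(l - 3)*(l + 4)^2*(l - 3)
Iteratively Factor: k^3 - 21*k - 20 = (k + 1)*(k^2 - k - 20) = (k + 1)*(k + 4)*(k - 5)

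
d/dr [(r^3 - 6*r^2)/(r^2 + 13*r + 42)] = r*(r^3 + 26*r^2 + 48*r - 504)/(r^4 + 26*r^3 + 253*r^2 + 1092*r + 1764)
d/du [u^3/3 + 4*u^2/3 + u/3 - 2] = u^2 + 8*u/3 + 1/3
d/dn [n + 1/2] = 1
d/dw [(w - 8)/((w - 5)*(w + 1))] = (-w^2 + 16*w - 37)/(w^4 - 8*w^3 + 6*w^2 + 40*w + 25)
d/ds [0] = 0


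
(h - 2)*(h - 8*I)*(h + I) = h^3 - 2*h^2 - 7*I*h^2 + 8*h + 14*I*h - 16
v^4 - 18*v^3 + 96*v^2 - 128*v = v*(v - 8)^2*(v - 2)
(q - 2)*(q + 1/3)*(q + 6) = q^3 + 13*q^2/3 - 32*q/3 - 4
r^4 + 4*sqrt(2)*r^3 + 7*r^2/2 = r^2*(r + sqrt(2)/2)*(r + 7*sqrt(2)/2)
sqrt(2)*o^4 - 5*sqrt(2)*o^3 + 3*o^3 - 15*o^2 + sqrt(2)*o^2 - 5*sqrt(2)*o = o*(o - 5)*(o + sqrt(2))*(sqrt(2)*o + 1)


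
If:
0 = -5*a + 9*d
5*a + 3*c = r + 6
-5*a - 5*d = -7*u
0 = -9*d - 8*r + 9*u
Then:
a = 9*u/10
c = 2 - 21*u/16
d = u/2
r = 9*u/16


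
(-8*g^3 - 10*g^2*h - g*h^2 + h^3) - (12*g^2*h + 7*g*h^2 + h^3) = -8*g^3 - 22*g^2*h - 8*g*h^2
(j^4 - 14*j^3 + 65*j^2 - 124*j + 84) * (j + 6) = j^5 - 8*j^4 - 19*j^3 + 266*j^2 - 660*j + 504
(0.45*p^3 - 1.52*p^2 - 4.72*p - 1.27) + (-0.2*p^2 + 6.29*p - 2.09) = 0.45*p^3 - 1.72*p^2 + 1.57*p - 3.36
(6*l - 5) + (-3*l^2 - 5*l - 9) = -3*l^2 + l - 14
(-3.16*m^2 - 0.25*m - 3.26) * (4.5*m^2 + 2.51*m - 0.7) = -14.22*m^4 - 9.0566*m^3 - 13.0855*m^2 - 8.0076*m + 2.282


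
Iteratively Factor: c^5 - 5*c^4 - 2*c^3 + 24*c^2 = (c)*(c^4 - 5*c^3 - 2*c^2 + 24*c) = c*(c - 3)*(c^3 - 2*c^2 - 8*c) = c*(c - 4)*(c - 3)*(c^2 + 2*c) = c^2*(c - 4)*(c - 3)*(c + 2)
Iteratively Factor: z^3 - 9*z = (z)*(z^2 - 9) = z*(z - 3)*(z + 3)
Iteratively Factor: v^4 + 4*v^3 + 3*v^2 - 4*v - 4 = (v + 2)*(v^3 + 2*v^2 - v - 2) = (v + 2)^2*(v^2 - 1) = (v - 1)*(v + 2)^2*(v + 1)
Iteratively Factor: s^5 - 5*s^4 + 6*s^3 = (s - 2)*(s^4 - 3*s^3) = s*(s - 2)*(s^3 - 3*s^2) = s*(s - 3)*(s - 2)*(s^2) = s^2*(s - 3)*(s - 2)*(s)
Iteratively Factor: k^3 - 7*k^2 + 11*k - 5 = (k - 1)*(k^2 - 6*k + 5) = (k - 1)^2*(k - 5)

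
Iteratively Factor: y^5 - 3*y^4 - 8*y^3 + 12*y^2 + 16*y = (y)*(y^4 - 3*y^3 - 8*y^2 + 12*y + 16) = y*(y - 2)*(y^3 - y^2 - 10*y - 8) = y*(y - 2)*(y + 1)*(y^2 - 2*y - 8) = y*(y - 2)*(y + 1)*(y + 2)*(y - 4)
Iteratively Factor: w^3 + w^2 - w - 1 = (w - 1)*(w^2 + 2*w + 1) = (w - 1)*(w + 1)*(w + 1)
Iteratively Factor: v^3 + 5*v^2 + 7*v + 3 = (v + 1)*(v^2 + 4*v + 3) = (v + 1)^2*(v + 3)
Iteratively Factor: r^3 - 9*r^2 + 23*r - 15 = (r - 3)*(r^2 - 6*r + 5) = (r - 3)*(r - 1)*(r - 5)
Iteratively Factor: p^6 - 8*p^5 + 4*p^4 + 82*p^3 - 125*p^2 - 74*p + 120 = (p + 1)*(p^5 - 9*p^4 + 13*p^3 + 69*p^2 - 194*p + 120) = (p - 4)*(p + 1)*(p^4 - 5*p^3 - 7*p^2 + 41*p - 30) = (p - 4)*(p - 1)*(p + 1)*(p^3 - 4*p^2 - 11*p + 30) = (p - 5)*(p - 4)*(p - 1)*(p + 1)*(p^2 + p - 6) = (p - 5)*(p - 4)*(p - 1)*(p + 1)*(p + 3)*(p - 2)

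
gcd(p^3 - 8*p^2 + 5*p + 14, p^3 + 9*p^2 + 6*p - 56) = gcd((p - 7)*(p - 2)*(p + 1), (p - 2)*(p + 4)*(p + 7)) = p - 2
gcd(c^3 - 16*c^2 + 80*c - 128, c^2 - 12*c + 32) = c^2 - 12*c + 32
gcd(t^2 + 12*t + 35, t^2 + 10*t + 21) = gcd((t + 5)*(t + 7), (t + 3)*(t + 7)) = t + 7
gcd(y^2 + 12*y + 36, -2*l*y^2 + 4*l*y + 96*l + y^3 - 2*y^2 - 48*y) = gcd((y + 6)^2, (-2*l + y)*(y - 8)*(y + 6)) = y + 6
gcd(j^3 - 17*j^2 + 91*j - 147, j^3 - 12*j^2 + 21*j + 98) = j^2 - 14*j + 49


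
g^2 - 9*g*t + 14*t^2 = (g - 7*t)*(g - 2*t)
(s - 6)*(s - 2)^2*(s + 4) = s^4 - 6*s^3 - 12*s^2 + 88*s - 96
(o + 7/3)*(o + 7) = o^2 + 28*o/3 + 49/3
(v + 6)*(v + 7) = v^2 + 13*v + 42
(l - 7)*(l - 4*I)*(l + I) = l^3 - 7*l^2 - 3*I*l^2 + 4*l + 21*I*l - 28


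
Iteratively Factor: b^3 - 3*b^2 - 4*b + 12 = (b - 2)*(b^2 - b - 6) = (b - 2)*(b + 2)*(b - 3)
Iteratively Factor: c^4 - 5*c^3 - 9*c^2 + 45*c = (c - 5)*(c^3 - 9*c) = c*(c - 5)*(c^2 - 9) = c*(c - 5)*(c - 3)*(c + 3)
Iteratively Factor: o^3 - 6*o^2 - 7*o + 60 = (o - 4)*(o^2 - 2*o - 15) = (o - 4)*(o + 3)*(o - 5)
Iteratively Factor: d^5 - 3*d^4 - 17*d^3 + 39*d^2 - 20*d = (d - 1)*(d^4 - 2*d^3 - 19*d^2 + 20*d) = (d - 5)*(d - 1)*(d^3 + 3*d^2 - 4*d) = d*(d - 5)*(d - 1)*(d^2 + 3*d - 4) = d*(d - 5)*(d - 1)^2*(d + 4)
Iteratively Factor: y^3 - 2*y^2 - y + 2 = (y - 1)*(y^2 - y - 2) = (y - 1)*(y + 1)*(y - 2)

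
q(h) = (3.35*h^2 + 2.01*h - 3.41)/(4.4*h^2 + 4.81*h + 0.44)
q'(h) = (-8.8*h - 4.81)*(3.35*h^2 + 2.01*h - 3.41)/(4.4*h^2 + 4.81*h + 0.44)^2 + (6.7*h + 2.01)/(4.4*h^2 + 4.81*h + 0.44) = (7.2695*h^2 + 32.956*h + 17.2865)/(19.36*h^4 + 42.328*h^3 + 27.0081*h^2 + 4.2328*h + 0.1936)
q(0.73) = -0.03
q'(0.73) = 1.14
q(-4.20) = 0.82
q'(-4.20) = 0.00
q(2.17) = 0.53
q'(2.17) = 0.12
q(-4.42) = 0.82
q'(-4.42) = 0.00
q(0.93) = 0.16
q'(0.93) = 0.71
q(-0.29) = 6.35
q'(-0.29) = 24.38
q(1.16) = 0.29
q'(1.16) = 0.46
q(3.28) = 0.62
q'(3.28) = 0.05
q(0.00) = -7.75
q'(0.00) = 89.29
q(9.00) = 0.71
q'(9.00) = 0.01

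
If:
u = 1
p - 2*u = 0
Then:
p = 2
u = 1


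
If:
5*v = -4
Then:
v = -4/5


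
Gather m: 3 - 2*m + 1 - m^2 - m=-m^2 - 3*m + 4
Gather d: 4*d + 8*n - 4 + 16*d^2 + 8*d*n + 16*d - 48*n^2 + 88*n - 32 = 16*d^2 + d*(8*n + 20) - 48*n^2 + 96*n - 36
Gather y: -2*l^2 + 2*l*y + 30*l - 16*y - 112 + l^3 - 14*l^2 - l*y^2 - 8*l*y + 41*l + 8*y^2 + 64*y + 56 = l^3 - 16*l^2 + 71*l + y^2*(8 - l) + y*(48 - 6*l) - 56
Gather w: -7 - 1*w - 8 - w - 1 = -2*w - 16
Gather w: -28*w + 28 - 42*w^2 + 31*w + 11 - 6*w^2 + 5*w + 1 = -48*w^2 + 8*w + 40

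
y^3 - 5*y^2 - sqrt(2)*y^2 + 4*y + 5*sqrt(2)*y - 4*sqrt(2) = (y - 4)*(y - 1)*(y - sqrt(2))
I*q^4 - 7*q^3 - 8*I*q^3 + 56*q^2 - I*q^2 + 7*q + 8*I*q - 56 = (q - 8)*(q + 1)*(q + 7*I)*(I*q - I)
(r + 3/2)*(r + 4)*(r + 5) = r^3 + 21*r^2/2 + 67*r/2 + 30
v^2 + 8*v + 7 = (v + 1)*(v + 7)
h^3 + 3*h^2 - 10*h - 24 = (h - 3)*(h + 2)*(h + 4)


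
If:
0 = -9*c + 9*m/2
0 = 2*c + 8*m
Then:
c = 0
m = 0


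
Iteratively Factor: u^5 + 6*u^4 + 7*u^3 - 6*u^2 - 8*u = (u + 1)*(u^4 + 5*u^3 + 2*u^2 - 8*u) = (u + 1)*(u + 4)*(u^3 + u^2 - 2*u) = u*(u + 1)*(u + 4)*(u^2 + u - 2) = u*(u - 1)*(u + 1)*(u + 4)*(u + 2)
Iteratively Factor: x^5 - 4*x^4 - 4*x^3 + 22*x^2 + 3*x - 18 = (x + 1)*(x^4 - 5*x^3 + x^2 + 21*x - 18) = (x - 3)*(x + 1)*(x^3 - 2*x^2 - 5*x + 6) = (x - 3)^2*(x + 1)*(x^2 + x - 2) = (x - 3)^2*(x + 1)*(x + 2)*(x - 1)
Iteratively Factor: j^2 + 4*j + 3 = (j + 1)*(j + 3)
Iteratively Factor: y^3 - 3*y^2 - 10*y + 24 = (y + 3)*(y^2 - 6*y + 8) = (y - 4)*(y + 3)*(y - 2)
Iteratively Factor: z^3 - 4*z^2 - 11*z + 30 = (z - 5)*(z^2 + z - 6) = (z - 5)*(z - 2)*(z + 3)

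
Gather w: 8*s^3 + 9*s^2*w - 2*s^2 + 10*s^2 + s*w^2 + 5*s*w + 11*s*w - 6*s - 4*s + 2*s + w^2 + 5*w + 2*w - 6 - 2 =8*s^3 + 8*s^2 - 8*s + w^2*(s + 1) + w*(9*s^2 + 16*s + 7) - 8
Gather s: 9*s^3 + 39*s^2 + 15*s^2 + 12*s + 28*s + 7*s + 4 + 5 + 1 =9*s^3 + 54*s^2 + 47*s + 10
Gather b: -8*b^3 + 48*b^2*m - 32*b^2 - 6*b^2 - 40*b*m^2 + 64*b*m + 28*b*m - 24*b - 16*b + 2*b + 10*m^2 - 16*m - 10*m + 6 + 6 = -8*b^3 + b^2*(48*m - 38) + b*(-40*m^2 + 92*m - 38) + 10*m^2 - 26*m + 12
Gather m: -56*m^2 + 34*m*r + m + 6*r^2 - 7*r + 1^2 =-56*m^2 + m*(34*r + 1) + 6*r^2 - 7*r + 1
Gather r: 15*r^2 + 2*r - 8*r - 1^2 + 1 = 15*r^2 - 6*r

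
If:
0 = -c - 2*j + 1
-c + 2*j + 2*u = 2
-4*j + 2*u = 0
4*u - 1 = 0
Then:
No Solution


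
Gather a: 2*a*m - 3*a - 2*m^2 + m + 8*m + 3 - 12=a*(2*m - 3) - 2*m^2 + 9*m - 9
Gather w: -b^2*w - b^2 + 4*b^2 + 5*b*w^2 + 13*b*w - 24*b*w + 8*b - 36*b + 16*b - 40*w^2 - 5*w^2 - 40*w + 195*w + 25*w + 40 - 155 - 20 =3*b^2 - 12*b + w^2*(5*b - 45) + w*(-b^2 - 11*b + 180) - 135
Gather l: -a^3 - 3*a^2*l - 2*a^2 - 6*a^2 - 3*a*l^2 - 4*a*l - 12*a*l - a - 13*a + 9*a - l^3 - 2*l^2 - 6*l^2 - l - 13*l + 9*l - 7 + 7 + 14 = -a^3 - 8*a^2 - 5*a - l^3 + l^2*(-3*a - 8) + l*(-3*a^2 - 16*a - 5) + 14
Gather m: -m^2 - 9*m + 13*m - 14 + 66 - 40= -m^2 + 4*m + 12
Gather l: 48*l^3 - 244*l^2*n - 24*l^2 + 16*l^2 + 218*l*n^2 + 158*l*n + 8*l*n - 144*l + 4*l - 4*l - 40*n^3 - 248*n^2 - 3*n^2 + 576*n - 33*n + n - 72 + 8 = 48*l^3 + l^2*(-244*n - 8) + l*(218*n^2 + 166*n - 144) - 40*n^3 - 251*n^2 + 544*n - 64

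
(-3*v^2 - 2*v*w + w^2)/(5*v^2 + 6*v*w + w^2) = (-3*v + w)/(5*v + w)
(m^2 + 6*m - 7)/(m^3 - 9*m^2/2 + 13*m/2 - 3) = 2*(m + 7)/(2*m^2 - 7*m + 6)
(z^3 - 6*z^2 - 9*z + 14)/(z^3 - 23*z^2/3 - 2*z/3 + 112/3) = 3*(z - 1)/(3*z - 8)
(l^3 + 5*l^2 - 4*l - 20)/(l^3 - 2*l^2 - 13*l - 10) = (l^2 + 3*l - 10)/(l^2 - 4*l - 5)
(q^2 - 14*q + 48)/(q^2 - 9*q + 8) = (q - 6)/(q - 1)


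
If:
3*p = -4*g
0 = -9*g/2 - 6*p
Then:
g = 0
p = 0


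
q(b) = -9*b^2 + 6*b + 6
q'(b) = 6 - 18*b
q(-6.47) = -409.57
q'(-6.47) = 122.46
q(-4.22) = -179.60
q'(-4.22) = 81.96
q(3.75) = -98.06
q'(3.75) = -61.50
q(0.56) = 6.54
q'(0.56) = -4.08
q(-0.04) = 5.75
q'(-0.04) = 6.72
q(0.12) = 6.59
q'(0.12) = 3.84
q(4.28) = -133.19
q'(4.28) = -71.04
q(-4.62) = -213.82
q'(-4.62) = 89.16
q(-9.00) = -777.00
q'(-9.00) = 168.00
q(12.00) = -1218.00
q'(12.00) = -210.00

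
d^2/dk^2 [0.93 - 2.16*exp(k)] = -2.16*exp(k)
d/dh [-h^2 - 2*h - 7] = -2*h - 2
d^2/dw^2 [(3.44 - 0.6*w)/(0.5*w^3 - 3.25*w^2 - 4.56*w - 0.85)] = (-0.9*w^5 + 16.17*w^4 - 104.851*w^3 + 167.8908*w^2 + 324.6018*w + 128.705168)/(0.125*w^9 - 2.4375*w^8 + 12.42375*w^7 + 9.49437499999999*w^6 - 105.0171*w^5 - 218.043975*w^4 - 169.317066*w^3 - 60.068055*w^2 - 9.8838*w - 0.614125)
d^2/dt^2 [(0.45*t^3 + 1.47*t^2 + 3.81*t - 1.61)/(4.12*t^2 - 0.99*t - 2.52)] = (-1.4210854715202e-14*t^5 + 151.56285*t^3 - 65.663976*t^2 + 293.888952*t - 36.92745)/(69.934528*t^6 - 50.413968*t^5 - 116.212428*t^4 + 60.701157*t^3 + 71.081388*t^2 - 18.860688*t - 16.003008)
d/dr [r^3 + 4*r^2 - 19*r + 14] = 3*r^2 + 8*r - 19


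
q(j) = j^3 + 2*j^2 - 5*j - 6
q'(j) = 3*j^2 + 4*j - 5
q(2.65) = 13.40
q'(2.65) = 26.67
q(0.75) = -8.20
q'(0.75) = -0.31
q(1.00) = -8.00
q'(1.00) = 2.00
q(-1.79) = 3.62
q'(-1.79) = -2.55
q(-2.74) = 2.14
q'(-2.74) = 6.56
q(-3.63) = -9.33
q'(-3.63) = 20.01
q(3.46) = 42.06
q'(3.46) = 44.75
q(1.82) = -2.45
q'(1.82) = 12.22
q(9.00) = 840.00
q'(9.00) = 274.00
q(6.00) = 252.00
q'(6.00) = 127.00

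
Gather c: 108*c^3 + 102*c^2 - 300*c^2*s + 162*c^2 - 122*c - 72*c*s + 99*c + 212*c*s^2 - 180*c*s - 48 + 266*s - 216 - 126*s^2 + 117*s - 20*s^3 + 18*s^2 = 108*c^3 + c^2*(264 - 300*s) + c*(212*s^2 - 252*s - 23) - 20*s^3 - 108*s^2 + 383*s - 264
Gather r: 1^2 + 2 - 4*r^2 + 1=4 - 4*r^2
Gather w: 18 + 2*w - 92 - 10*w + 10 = -8*w - 64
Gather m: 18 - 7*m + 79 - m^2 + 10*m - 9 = -m^2 + 3*m + 88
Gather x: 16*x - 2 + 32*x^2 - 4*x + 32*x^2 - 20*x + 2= 64*x^2 - 8*x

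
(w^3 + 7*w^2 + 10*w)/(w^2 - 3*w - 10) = w*(w + 5)/(w - 5)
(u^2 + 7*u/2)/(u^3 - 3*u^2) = (u + 7/2)/(u*(u - 3))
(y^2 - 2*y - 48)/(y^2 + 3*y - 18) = (y - 8)/(y - 3)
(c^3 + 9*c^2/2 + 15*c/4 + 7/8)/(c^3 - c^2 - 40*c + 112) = (8*c^3 + 36*c^2 + 30*c + 7)/(8*(c^3 - c^2 - 40*c + 112))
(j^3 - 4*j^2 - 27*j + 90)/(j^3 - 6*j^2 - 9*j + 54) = (j + 5)/(j + 3)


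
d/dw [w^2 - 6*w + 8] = 2*w - 6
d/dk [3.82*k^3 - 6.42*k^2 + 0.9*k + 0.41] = 11.46*k^2 - 12.84*k + 0.9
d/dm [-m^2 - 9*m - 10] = -2*m - 9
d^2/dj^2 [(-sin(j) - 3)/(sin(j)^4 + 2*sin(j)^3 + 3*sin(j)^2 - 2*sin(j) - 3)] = (9*sin(j)^9 + 70*sin(j)^8 + 148*sin(j)^7 + 160*sin(j)^6 + 73*sin(j)^5 - 42*sin(j)^4 - 188*sin(j)^3 - 156*sin(j)^2 - 63*sin(j) - 66)/(sin(j)^4 + 2*sin(j)^3 + 3*sin(j)^2 - 2*sin(j) - 3)^3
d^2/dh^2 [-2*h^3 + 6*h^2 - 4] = 12 - 12*h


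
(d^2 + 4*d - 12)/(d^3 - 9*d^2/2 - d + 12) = 2*(d + 6)/(2*d^2 - 5*d - 12)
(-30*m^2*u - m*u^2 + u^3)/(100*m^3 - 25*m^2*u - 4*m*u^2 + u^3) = u*(-6*m + u)/(20*m^2 - 9*m*u + u^2)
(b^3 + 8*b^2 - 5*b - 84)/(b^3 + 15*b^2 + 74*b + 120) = (b^2 + 4*b - 21)/(b^2 + 11*b + 30)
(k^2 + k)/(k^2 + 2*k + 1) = k/(k + 1)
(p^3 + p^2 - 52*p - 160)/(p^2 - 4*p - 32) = p + 5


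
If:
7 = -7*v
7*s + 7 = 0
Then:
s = -1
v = -1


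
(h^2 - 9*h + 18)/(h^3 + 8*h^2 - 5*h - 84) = (h - 6)/(h^2 + 11*h + 28)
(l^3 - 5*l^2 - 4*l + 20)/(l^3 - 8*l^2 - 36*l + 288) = (l^3 - 5*l^2 - 4*l + 20)/(l^3 - 8*l^2 - 36*l + 288)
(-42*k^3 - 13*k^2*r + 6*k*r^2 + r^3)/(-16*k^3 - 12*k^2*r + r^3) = (-21*k^2 + 4*k*r + r^2)/(-8*k^2 - 2*k*r + r^2)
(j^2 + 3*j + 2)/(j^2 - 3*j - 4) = (j + 2)/(j - 4)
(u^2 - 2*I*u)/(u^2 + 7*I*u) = (u - 2*I)/(u + 7*I)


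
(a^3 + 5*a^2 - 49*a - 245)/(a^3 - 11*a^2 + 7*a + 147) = (a^2 + 12*a + 35)/(a^2 - 4*a - 21)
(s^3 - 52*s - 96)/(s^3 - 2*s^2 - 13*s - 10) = (s^2 - 2*s - 48)/(s^2 - 4*s - 5)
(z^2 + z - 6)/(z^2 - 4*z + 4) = (z + 3)/(z - 2)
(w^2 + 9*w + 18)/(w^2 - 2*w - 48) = (w + 3)/(w - 8)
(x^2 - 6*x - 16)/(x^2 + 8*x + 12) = (x - 8)/(x + 6)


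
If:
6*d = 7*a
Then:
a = 6*d/7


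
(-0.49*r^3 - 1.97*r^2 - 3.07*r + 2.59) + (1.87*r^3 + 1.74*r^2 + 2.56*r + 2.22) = 1.38*r^3 - 0.23*r^2 - 0.51*r + 4.81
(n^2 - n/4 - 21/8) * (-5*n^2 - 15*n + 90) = -5*n^4 - 55*n^3/4 + 855*n^2/8 + 135*n/8 - 945/4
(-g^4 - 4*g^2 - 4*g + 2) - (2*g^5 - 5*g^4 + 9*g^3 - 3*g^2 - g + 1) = -2*g^5 + 4*g^4 - 9*g^3 - g^2 - 3*g + 1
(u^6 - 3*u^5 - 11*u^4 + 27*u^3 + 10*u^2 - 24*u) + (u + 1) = u^6 - 3*u^5 - 11*u^4 + 27*u^3 + 10*u^2 - 23*u + 1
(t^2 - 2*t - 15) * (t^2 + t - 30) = t^4 - t^3 - 47*t^2 + 45*t + 450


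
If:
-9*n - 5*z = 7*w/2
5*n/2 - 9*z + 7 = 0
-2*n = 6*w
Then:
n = -35/83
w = 35/249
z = 329/498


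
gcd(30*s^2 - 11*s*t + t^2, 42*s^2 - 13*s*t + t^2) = 6*s - t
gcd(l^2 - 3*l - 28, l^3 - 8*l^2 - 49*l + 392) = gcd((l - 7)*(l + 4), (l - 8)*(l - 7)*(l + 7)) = l - 7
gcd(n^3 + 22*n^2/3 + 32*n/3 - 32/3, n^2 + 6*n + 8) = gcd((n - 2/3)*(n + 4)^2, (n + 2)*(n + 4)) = n + 4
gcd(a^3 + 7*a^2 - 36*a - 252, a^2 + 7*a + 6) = a + 6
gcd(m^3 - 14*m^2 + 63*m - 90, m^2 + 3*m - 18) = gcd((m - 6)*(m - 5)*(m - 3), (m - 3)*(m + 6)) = m - 3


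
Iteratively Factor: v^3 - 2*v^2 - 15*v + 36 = (v - 3)*(v^2 + v - 12) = (v - 3)*(v + 4)*(v - 3)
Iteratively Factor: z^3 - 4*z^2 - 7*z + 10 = (z - 1)*(z^2 - 3*z - 10) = (z - 5)*(z - 1)*(z + 2)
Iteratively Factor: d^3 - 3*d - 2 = (d + 1)*(d^2 - d - 2) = (d + 1)^2*(d - 2)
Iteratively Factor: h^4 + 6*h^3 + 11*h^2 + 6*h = (h + 2)*(h^3 + 4*h^2 + 3*h) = h*(h + 2)*(h^2 + 4*h + 3) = h*(h + 2)*(h + 3)*(h + 1)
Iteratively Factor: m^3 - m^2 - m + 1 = (m - 1)*(m^2 - 1) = (m - 1)^2*(m + 1)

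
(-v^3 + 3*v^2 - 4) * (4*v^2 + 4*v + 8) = -4*v^5 + 8*v^4 + 4*v^3 + 8*v^2 - 16*v - 32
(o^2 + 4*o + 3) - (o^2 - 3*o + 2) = 7*o + 1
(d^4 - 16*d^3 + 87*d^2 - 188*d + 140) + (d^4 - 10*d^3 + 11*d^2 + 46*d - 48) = 2*d^4 - 26*d^3 + 98*d^2 - 142*d + 92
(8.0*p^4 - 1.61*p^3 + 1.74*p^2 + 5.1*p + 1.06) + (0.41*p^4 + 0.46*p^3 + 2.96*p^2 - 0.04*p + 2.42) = 8.41*p^4 - 1.15*p^3 + 4.7*p^2 + 5.06*p + 3.48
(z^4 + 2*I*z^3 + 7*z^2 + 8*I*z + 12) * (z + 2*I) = z^5 + 4*I*z^4 + 3*z^3 + 22*I*z^2 - 4*z + 24*I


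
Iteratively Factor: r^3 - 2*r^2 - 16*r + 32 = (r + 4)*(r^2 - 6*r + 8) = (r - 2)*(r + 4)*(r - 4)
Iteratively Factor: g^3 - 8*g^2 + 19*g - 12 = (g - 1)*(g^2 - 7*g + 12) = (g - 3)*(g - 1)*(g - 4)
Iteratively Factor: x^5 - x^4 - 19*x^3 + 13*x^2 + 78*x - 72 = (x + 3)*(x^4 - 4*x^3 - 7*x^2 + 34*x - 24) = (x - 4)*(x + 3)*(x^3 - 7*x + 6) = (x - 4)*(x + 3)^2*(x^2 - 3*x + 2) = (x - 4)*(x - 2)*(x + 3)^2*(x - 1)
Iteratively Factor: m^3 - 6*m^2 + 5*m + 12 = (m - 4)*(m^2 - 2*m - 3) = (m - 4)*(m - 3)*(m + 1)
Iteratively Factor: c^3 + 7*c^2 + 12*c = (c + 4)*(c^2 + 3*c) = c*(c + 4)*(c + 3)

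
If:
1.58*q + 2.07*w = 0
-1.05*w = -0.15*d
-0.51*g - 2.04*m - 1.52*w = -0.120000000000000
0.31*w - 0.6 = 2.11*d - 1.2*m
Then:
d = 7.0*w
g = -51.1803921568627*w - 1.76470588235294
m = 12.05*w + 0.5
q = -1.31012658227848*w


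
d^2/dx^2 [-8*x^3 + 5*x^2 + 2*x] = 10 - 48*x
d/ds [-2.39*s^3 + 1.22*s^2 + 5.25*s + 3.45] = -7.17*s^2 + 2.44*s + 5.25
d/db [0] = 0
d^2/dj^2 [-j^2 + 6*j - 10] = -2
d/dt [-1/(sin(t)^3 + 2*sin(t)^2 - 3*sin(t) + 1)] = (4*sin(t) - 3*cos(t)^2)*cos(t)/(sin(t)^3 + 2*sin(t)^2 - 3*sin(t) + 1)^2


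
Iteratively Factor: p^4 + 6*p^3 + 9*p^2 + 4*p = (p + 1)*(p^3 + 5*p^2 + 4*p) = (p + 1)*(p + 4)*(p^2 + p) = p*(p + 1)*(p + 4)*(p + 1)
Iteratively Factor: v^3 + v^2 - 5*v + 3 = (v - 1)*(v^2 + 2*v - 3) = (v - 1)^2*(v + 3)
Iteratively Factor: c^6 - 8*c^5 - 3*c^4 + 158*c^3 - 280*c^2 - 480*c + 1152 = (c - 3)*(c^5 - 5*c^4 - 18*c^3 + 104*c^2 + 32*c - 384) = (c - 4)*(c - 3)*(c^4 - c^3 - 22*c^2 + 16*c + 96) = (c - 4)^2*(c - 3)*(c^3 + 3*c^2 - 10*c - 24) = (c - 4)^2*(c - 3)^2*(c^2 + 6*c + 8) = (c - 4)^2*(c - 3)^2*(c + 2)*(c + 4)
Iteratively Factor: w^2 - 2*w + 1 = (w - 1)*(w - 1)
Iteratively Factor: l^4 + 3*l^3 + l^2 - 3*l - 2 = (l + 2)*(l^3 + l^2 - l - 1) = (l + 1)*(l + 2)*(l^2 - 1) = (l - 1)*(l + 1)*(l + 2)*(l + 1)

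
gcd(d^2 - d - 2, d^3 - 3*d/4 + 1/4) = d + 1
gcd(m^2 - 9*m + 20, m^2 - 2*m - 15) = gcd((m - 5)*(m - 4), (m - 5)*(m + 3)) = m - 5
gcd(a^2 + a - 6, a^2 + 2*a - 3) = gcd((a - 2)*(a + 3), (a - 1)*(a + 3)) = a + 3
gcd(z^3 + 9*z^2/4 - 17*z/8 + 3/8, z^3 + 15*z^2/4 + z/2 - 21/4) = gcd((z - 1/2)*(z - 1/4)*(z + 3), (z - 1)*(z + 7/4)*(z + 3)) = z + 3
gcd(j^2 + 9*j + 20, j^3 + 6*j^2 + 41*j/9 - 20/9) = j + 5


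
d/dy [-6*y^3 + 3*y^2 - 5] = 6*y*(1 - 3*y)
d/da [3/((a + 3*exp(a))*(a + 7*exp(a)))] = -(3*(a + 3*exp(a))*(7*exp(a) + 1) + 3*(a + 7*exp(a))*(3*exp(a) + 1))/((a + 3*exp(a))^2*(a + 7*exp(a))^2)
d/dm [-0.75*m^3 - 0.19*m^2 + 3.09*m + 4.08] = -2.25*m^2 - 0.38*m + 3.09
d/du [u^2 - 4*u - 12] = 2*u - 4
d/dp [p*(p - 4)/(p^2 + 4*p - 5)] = 2*(4*p^2 - 5*p + 10)/(p^4 + 8*p^3 + 6*p^2 - 40*p + 25)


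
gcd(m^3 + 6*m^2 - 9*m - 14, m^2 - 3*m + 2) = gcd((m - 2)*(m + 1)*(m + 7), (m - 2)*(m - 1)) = m - 2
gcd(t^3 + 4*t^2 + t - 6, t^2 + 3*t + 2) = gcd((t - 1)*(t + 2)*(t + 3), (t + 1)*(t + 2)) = t + 2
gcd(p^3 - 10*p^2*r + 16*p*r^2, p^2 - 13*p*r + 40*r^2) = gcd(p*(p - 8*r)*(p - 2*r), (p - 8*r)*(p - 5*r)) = p - 8*r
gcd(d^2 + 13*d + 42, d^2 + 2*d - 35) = d + 7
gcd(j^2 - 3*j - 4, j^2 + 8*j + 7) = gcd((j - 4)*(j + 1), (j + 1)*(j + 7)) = j + 1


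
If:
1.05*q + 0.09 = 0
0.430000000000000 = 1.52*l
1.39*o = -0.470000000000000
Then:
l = 0.28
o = -0.34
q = -0.09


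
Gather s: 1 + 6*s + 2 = 6*s + 3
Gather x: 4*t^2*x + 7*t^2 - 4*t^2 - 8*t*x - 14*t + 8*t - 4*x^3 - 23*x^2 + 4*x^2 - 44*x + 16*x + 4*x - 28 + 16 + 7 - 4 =3*t^2 - 6*t - 4*x^3 - 19*x^2 + x*(4*t^2 - 8*t - 24) - 9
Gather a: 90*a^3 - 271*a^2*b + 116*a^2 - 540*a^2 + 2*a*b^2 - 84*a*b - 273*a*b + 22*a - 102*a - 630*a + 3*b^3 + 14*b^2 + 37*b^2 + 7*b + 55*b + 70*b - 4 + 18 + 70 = 90*a^3 + a^2*(-271*b - 424) + a*(2*b^2 - 357*b - 710) + 3*b^3 + 51*b^2 + 132*b + 84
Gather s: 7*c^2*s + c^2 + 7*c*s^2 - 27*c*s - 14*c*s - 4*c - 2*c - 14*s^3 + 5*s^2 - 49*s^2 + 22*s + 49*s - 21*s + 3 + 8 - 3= c^2 - 6*c - 14*s^3 + s^2*(7*c - 44) + s*(7*c^2 - 41*c + 50) + 8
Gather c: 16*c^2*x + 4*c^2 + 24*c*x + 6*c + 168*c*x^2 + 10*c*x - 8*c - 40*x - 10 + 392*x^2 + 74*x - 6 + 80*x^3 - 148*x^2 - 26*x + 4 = c^2*(16*x + 4) + c*(168*x^2 + 34*x - 2) + 80*x^3 + 244*x^2 + 8*x - 12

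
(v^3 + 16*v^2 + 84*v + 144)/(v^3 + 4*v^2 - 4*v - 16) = (v^2 + 12*v + 36)/(v^2 - 4)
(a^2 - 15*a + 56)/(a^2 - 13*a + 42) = (a - 8)/(a - 6)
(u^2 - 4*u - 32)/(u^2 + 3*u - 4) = (u - 8)/(u - 1)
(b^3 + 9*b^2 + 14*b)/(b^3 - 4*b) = (b + 7)/(b - 2)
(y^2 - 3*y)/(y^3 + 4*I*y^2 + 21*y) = (y - 3)/(y^2 + 4*I*y + 21)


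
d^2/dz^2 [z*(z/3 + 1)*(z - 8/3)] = 2*z + 2/9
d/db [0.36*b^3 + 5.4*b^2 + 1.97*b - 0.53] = 1.08*b^2 + 10.8*b + 1.97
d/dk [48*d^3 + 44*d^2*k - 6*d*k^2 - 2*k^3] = 44*d^2 - 12*d*k - 6*k^2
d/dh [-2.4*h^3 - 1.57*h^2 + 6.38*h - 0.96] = -7.2*h^2 - 3.14*h + 6.38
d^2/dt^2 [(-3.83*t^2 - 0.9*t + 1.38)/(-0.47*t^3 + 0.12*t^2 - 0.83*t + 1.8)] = (1.692094*t^6 + 1.19286*t^5 - 12.927162*t^4 + 46.694508*t^3 + 0.823860000000002*t^2 - 7.346592*t + 26.202396)/(0.103823*t^9 - 0.079524*t^8 + 0.570345*t^7 - 1.47546*t^6 + 1.616325*t^5 - 4.538844*t^4 + 6.215867*t^3 - 4.88646*t^2 + 8.0676*t - 5.832)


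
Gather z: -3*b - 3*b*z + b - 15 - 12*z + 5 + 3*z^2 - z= -2*b + 3*z^2 + z*(-3*b - 13) - 10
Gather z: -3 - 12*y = -12*y - 3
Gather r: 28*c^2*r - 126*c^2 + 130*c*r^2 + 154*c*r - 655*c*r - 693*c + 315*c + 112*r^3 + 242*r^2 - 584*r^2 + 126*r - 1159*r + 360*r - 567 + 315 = -126*c^2 - 378*c + 112*r^3 + r^2*(130*c - 342) + r*(28*c^2 - 501*c - 673) - 252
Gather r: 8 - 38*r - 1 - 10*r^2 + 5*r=-10*r^2 - 33*r + 7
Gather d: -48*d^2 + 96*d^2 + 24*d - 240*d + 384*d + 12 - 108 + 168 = 48*d^2 + 168*d + 72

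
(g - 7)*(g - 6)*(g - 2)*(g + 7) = g^4 - 8*g^3 - 37*g^2 + 392*g - 588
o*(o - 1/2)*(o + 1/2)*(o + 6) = o^4 + 6*o^3 - o^2/4 - 3*o/2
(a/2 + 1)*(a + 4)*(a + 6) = a^3/2 + 6*a^2 + 22*a + 24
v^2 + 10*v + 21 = (v + 3)*(v + 7)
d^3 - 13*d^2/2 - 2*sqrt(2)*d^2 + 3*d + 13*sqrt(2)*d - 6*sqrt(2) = (d - 6)*(d - 1/2)*(d - 2*sqrt(2))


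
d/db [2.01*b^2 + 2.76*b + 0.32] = 4.02*b + 2.76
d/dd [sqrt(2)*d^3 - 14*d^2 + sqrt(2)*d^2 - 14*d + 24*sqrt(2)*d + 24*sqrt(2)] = 3*sqrt(2)*d^2 - 28*d + 2*sqrt(2)*d - 14 + 24*sqrt(2)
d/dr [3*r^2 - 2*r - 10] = 6*r - 2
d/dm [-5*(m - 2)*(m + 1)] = 5 - 10*m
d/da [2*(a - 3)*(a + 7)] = 4*a + 8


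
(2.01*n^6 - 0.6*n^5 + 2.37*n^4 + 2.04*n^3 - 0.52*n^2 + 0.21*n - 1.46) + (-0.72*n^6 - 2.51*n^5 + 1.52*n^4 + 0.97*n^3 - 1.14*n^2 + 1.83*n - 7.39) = 1.29*n^6 - 3.11*n^5 + 3.89*n^4 + 3.01*n^3 - 1.66*n^2 + 2.04*n - 8.85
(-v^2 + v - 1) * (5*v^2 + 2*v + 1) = -5*v^4 + 3*v^3 - 4*v^2 - v - 1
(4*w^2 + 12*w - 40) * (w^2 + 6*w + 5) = 4*w^4 + 36*w^3 + 52*w^2 - 180*w - 200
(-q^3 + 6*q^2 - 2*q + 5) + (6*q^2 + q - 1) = -q^3 + 12*q^2 - q + 4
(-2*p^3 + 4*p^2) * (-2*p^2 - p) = 4*p^5 - 6*p^4 - 4*p^3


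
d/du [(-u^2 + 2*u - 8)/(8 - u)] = (u^2 - 16*u + 8)/(u^2 - 16*u + 64)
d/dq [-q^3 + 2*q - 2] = 2 - 3*q^2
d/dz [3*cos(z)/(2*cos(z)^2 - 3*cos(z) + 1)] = 3*sin(z)*cos(2*z)/((cos(z) - 1)^2*(2*cos(z) - 1)^2)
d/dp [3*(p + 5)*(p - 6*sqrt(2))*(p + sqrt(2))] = 9*p^2 - 30*sqrt(2)*p + 30*p - 75*sqrt(2) - 36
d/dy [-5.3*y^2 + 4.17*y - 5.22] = 4.17 - 10.6*y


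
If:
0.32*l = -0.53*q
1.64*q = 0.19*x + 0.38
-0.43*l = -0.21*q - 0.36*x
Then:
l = -0.30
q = 0.18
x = -0.46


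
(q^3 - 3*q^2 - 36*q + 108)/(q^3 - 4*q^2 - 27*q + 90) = (q + 6)/(q + 5)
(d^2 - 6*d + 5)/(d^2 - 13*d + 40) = (d - 1)/(d - 8)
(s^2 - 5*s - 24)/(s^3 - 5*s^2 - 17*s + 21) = (s - 8)/(s^2 - 8*s + 7)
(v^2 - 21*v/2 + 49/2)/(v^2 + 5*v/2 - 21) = (v - 7)/(v + 6)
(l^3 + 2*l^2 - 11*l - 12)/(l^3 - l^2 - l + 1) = (l^2 + l - 12)/(l^2 - 2*l + 1)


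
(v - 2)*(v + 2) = v^2 - 4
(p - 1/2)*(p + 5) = p^2 + 9*p/2 - 5/2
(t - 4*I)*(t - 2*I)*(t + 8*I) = t^3 + 2*I*t^2 + 40*t - 64*I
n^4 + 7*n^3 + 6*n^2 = n^2*(n + 1)*(n + 6)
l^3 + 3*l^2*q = l^2*(l + 3*q)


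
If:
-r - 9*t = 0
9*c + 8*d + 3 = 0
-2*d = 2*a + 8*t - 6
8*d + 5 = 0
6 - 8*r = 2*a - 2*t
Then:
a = 1169/328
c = 2/9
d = -5/8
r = -45/328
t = 5/328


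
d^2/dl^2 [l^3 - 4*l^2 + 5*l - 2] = 6*l - 8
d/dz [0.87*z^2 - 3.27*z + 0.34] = 1.74*z - 3.27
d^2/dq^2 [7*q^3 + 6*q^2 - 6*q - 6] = 42*q + 12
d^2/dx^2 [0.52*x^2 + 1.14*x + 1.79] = 1.04000000000000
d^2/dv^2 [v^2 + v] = 2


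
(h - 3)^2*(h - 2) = h^3 - 8*h^2 + 21*h - 18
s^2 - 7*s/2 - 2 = (s - 4)*(s + 1/2)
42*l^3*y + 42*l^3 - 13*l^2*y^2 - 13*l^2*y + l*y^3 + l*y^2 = (-7*l + y)*(-6*l + y)*(l*y + l)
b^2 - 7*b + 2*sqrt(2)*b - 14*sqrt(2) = (b - 7)*(b + 2*sqrt(2))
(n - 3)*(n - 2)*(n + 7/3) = n^3 - 8*n^2/3 - 17*n/3 + 14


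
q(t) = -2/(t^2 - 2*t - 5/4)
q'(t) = -2*(2 - 2*t)/(t^2 - 2*t - 5/4)^2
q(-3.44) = -0.11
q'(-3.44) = -0.06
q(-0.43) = 9.75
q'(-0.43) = -135.98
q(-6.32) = -0.04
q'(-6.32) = -0.01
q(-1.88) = -0.33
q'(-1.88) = -0.32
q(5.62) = -0.10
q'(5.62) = 0.05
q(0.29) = 1.15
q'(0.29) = -0.93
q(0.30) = 1.14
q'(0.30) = -0.90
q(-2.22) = -0.25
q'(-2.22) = -0.20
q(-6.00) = -0.04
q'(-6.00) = -0.01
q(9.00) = -0.03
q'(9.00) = 0.01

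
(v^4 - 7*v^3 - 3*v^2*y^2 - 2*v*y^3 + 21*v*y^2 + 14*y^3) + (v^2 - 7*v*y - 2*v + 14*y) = v^4 - 7*v^3 - 3*v^2*y^2 + v^2 - 2*v*y^3 + 21*v*y^2 - 7*v*y - 2*v + 14*y^3 + 14*y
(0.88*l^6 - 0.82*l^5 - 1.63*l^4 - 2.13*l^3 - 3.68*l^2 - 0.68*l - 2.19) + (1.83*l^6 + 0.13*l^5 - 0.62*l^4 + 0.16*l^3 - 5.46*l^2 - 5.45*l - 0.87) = 2.71*l^6 - 0.69*l^5 - 2.25*l^4 - 1.97*l^3 - 9.14*l^2 - 6.13*l - 3.06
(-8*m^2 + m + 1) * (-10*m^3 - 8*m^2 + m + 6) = 80*m^5 + 54*m^4 - 26*m^3 - 55*m^2 + 7*m + 6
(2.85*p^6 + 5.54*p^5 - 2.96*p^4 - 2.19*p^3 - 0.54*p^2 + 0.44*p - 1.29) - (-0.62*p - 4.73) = 2.85*p^6 + 5.54*p^5 - 2.96*p^4 - 2.19*p^3 - 0.54*p^2 + 1.06*p + 3.44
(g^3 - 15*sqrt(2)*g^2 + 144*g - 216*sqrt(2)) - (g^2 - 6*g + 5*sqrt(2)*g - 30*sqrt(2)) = g^3 - 15*sqrt(2)*g^2 - g^2 - 5*sqrt(2)*g + 150*g - 186*sqrt(2)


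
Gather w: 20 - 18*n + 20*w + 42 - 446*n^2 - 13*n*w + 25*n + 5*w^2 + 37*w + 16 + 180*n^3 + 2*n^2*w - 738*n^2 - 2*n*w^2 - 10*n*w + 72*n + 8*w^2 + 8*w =180*n^3 - 1184*n^2 + 79*n + w^2*(13 - 2*n) + w*(2*n^2 - 23*n + 65) + 78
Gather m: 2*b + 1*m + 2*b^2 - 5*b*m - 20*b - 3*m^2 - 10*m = 2*b^2 - 18*b - 3*m^2 + m*(-5*b - 9)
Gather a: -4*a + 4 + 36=40 - 4*a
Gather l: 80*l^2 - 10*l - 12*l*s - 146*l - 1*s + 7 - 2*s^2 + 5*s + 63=80*l^2 + l*(-12*s - 156) - 2*s^2 + 4*s + 70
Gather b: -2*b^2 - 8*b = -2*b^2 - 8*b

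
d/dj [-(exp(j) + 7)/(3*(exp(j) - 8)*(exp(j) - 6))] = (exp(2*j) + 14*exp(j) - 146)*exp(j)/(3*(exp(4*j) - 28*exp(3*j) + 292*exp(2*j) - 1344*exp(j) + 2304))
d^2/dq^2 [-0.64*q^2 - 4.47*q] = -1.28000000000000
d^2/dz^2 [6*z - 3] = 0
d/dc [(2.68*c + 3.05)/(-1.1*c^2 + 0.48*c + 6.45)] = (2.948*c^2 + 6.71*c + 15.822)/(1.21*c^4 - 1.056*c^3 - 13.9596*c^2 + 6.192*c + 41.6025)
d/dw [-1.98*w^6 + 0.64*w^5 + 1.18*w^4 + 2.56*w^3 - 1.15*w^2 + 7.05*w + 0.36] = -11.88*w^5 + 3.2*w^4 + 4.72*w^3 + 7.68*w^2 - 2.3*w + 7.05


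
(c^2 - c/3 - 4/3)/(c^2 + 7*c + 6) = (c - 4/3)/(c + 6)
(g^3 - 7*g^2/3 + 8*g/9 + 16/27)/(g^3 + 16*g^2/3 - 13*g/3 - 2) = (9*g^2 - 24*g + 16)/(9*(g^2 + 5*g - 6))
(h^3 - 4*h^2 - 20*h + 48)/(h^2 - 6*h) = h + 2 - 8/h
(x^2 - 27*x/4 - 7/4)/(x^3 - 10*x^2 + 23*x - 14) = (x + 1/4)/(x^2 - 3*x + 2)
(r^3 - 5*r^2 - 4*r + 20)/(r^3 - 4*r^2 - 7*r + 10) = (r - 2)/(r - 1)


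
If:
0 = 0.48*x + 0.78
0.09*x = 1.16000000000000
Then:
No Solution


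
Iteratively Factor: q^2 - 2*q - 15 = (q - 5)*(q + 3)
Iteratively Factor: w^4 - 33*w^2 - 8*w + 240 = (w + 4)*(w^3 - 4*w^2 - 17*w + 60) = (w - 5)*(w + 4)*(w^2 + w - 12) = (w - 5)*(w - 3)*(w + 4)*(w + 4)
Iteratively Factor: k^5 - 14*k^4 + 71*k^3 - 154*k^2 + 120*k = (k - 5)*(k^4 - 9*k^3 + 26*k^2 - 24*k) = (k - 5)*(k - 4)*(k^3 - 5*k^2 + 6*k) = (k - 5)*(k - 4)*(k - 2)*(k^2 - 3*k) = (k - 5)*(k - 4)*(k - 3)*(k - 2)*(k)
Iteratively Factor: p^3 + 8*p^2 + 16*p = (p + 4)*(p^2 + 4*p) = p*(p + 4)*(p + 4)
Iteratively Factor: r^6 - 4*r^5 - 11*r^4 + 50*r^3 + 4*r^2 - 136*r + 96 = (r - 2)*(r^5 - 2*r^4 - 15*r^3 + 20*r^2 + 44*r - 48) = (r - 2)*(r + 3)*(r^4 - 5*r^3 + 20*r - 16) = (r - 4)*(r - 2)*(r + 3)*(r^3 - r^2 - 4*r + 4) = (r - 4)*(r - 2)*(r - 1)*(r + 3)*(r^2 - 4) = (r - 4)*(r - 2)*(r - 1)*(r + 2)*(r + 3)*(r - 2)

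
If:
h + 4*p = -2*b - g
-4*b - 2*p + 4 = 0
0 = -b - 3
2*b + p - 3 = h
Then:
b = -3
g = -25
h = -1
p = 8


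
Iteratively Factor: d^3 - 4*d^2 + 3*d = (d - 1)*(d^2 - 3*d) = d*(d - 1)*(d - 3)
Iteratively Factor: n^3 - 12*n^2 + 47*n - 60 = (n - 4)*(n^2 - 8*n + 15) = (n - 4)*(n - 3)*(n - 5)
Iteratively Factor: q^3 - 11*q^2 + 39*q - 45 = (q - 3)*(q^2 - 8*q + 15) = (q - 3)^2*(q - 5)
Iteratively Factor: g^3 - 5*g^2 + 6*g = (g)*(g^2 - 5*g + 6) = g*(g - 3)*(g - 2)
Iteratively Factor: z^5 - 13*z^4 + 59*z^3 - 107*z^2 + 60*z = (z - 1)*(z^4 - 12*z^3 + 47*z^2 - 60*z) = (z - 3)*(z - 1)*(z^3 - 9*z^2 + 20*z) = (z - 4)*(z - 3)*(z - 1)*(z^2 - 5*z) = z*(z - 4)*(z - 3)*(z - 1)*(z - 5)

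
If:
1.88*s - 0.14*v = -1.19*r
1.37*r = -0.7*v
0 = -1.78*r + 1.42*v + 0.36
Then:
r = 0.08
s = -0.06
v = -0.15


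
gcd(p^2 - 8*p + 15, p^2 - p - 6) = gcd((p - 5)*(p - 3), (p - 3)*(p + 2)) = p - 3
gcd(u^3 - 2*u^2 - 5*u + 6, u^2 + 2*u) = u + 2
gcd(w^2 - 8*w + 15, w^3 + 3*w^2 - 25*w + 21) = w - 3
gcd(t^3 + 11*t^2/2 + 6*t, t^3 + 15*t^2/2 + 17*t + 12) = t^2 + 11*t/2 + 6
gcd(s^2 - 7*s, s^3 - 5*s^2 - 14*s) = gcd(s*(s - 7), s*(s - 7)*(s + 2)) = s^2 - 7*s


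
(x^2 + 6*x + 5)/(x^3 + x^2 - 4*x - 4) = (x + 5)/(x^2 - 4)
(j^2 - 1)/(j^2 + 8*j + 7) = (j - 1)/(j + 7)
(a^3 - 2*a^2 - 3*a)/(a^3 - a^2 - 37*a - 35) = a*(a - 3)/(a^2 - 2*a - 35)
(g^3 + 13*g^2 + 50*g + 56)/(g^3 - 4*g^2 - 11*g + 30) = (g^3 + 13*g^2 + 50*g + 56)/(g^3 - 4*g^2 - 11*g + 30)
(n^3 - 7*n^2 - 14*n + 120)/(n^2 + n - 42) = (n^2 - n - 20)/(n + 7)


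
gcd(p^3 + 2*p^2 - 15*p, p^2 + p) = p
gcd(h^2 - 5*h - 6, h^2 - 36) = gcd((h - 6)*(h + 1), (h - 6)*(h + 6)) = h - 6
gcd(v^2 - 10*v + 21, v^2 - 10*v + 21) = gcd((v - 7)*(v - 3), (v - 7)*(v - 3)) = v^2 - 10*v + 21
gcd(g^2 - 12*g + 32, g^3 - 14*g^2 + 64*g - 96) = g - 4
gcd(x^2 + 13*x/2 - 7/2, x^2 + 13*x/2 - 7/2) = x^2 + 13*x/2 - 7/2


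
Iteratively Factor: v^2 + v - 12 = (v + 4)*(v - 3)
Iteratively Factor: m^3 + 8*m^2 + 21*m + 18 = (m + 3)*(m^2 + 5*m + 6) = (m + 2)*(m + 3)*(m + 3)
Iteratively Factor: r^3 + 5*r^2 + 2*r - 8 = (r + 4)*(r^2 + r - 2) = (r + 2)*(r + 4)*(r - 1)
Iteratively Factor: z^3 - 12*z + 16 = (z - 2)*(z^2 + 2*z - 8) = (z - 2)*(z + 4)*(z - 2)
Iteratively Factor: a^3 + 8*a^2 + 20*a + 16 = (a + 2)*(a^2 + 6*a + 8) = (a + 2)*(a + 4)*(a + 2)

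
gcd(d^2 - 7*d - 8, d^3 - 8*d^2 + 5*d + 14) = d + 1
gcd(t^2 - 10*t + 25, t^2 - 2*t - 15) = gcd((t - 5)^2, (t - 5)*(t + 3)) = t - 5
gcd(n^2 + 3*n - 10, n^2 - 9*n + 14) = n - 2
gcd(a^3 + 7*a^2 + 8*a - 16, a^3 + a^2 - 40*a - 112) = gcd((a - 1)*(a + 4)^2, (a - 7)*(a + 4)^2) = a^2 + 8*a + 16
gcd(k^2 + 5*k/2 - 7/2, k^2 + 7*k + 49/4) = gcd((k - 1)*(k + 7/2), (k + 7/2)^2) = k + 7/2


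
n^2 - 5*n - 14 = (n - 7)*(n + 2)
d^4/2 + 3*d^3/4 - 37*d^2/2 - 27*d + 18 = (d/2 + 1)*(d - 6)*(d - 1/2)*(d + 6)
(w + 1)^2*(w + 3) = w^3 + 5*w^2 + 7*w + 3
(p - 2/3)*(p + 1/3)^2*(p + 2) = p^4 + 2*p^3 - p^2/3 - 20*p/27 - 4/27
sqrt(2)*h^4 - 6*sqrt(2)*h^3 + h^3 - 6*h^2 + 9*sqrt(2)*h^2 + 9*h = h*(h - 3)^2*(sqrt(2)*h + 1)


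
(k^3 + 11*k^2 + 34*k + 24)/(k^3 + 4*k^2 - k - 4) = (k + 6)/(k - 1)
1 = 1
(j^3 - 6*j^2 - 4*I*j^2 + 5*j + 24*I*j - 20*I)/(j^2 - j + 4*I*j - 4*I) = (j^2 - j*(5 + 4*I) + 20*I)/(j + 4*I)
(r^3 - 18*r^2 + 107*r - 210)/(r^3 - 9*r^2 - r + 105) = (r - 6)/(r + 3)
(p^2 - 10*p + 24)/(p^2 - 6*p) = (p - 4)/p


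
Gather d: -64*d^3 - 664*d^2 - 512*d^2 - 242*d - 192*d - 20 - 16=-64*d^3 - 1176*d^2 - 434*d - 36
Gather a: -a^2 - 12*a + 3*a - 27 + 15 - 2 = -a^2 - 9*a - 14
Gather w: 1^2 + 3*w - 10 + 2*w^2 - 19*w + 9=2*w^2 - 16*w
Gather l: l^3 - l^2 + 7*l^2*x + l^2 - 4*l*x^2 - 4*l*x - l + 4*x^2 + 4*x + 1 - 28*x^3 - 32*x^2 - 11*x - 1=l^3 + 7*l^2*x + l*(-4*x^2 - 4*x - 1) - 28*x^3 - 28*x^2 - 7*x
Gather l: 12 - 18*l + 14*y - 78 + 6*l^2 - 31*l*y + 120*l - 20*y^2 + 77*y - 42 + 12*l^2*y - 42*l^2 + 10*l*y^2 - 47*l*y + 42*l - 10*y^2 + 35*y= l^2*(12*y - 36) + l*(10*y^2 - 78*y + 144) - 30*y^2 + 126*y - 108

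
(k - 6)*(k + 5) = k^2 - k - 30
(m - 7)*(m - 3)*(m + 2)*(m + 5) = m^4 - 3*m^3 - 39*m^2 + 47*m + 210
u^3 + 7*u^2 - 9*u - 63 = (u - 3)*(u + 3)*(u + 7)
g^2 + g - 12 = (g - 3)*(g + 4)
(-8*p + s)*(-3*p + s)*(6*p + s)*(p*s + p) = 144*p^4*s + 144*p^4 - 42*p^3*s^2 - 42*p^3*s - 5*p^2*s^3 - 5*p^2*s^2 + p*s^4 + p*s^3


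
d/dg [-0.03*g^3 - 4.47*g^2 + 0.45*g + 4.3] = -0.09*g^2 - 8.94*g + 0.45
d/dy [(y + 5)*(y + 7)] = 2*y + 12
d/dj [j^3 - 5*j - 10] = 3*j^2 - 5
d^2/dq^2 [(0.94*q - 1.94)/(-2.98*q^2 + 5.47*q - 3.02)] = (-(0.94*q - 1.94)*(5.96*q - 5.47)*(11.92*q - 10.94) + (16.8072*q - 21.846)*(2.98*q^2 - 5.47*q + 3.02))/(2.98*q^2 - 5.47*q + 3.02)^3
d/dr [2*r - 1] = 2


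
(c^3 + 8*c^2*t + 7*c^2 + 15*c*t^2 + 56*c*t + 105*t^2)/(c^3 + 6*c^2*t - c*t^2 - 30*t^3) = (-c - 7)/(-c + 2*t)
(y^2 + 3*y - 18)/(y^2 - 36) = (y - 3)/(y - 6)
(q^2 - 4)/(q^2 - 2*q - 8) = (q - 2)/(q - 4)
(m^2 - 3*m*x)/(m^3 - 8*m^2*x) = (m - 3*x)/(m*(m - 8*x))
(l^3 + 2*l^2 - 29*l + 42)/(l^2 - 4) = (l^2 + 4*l - 21)/(l + 2)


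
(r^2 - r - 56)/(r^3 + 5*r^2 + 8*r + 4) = (r^2 - r - 56)/(r^3 + 5*r^2 + 8*r + 4)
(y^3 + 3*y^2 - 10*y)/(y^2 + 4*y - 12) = y*(y + 5)/(y + 6)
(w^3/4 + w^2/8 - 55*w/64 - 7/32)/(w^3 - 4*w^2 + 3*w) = (16*w^3 + 8*w^2 - 55*w - 14)/(64*w*(w^2 - 4*w + 3))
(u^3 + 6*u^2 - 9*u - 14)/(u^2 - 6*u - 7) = (u^2 + 5*u - 14)/(u - 7)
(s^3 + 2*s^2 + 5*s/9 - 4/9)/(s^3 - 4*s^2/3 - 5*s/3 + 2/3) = (s + 4/3)/(s - 2)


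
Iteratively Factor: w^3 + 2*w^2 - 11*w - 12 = (w + 4)*(w^2 - 2*w - 3) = (w + 1)*(w + 4)*(w - 3)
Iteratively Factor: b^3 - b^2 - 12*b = (b - 4)*(b^2 + 3*b) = (b - 4)*(b + 3)*(b)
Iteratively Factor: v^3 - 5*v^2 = (v - 5)*(v^2) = v*(v - 5)*(v)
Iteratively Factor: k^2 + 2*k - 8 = (k + 4)*(k - 2)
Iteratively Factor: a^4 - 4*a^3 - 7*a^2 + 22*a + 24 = (a - 4)*(a^3 - 7*a - 6) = (a - 4)*(a + 2)*(a^2 - 2*a - 3) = (a - 4)*(a + 1)*(a + 2)*(a - 3)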